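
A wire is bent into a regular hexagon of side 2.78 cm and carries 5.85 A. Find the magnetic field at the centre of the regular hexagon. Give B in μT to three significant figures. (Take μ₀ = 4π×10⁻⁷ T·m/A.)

Each side is a finite straight segment at perpendicular distance d = a/(2 tan(π/6)) = 0.02408 m from the centre, with end-angles ±π/6.
One side contributes B₁ = (μ₀I/4πd)·2 sin(π/6) = 2.43×10⁻⁵ T.
All 6 sides add in the same direction: B = 6 × 2.43×10⁻⁵ = 1.46×10⁻⁴ T.

B ≈ 146 μT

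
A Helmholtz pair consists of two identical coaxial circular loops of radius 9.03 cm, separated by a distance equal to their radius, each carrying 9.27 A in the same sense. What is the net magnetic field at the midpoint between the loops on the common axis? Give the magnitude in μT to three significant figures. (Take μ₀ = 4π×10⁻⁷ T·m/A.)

B ≈ 92.3 μT

Each loop contributes B = μ₀IR²/[2(R²+z²)^(3/2)] on the axis, with z measured from that loop.
Loop 1 (z = 0.04515 m): B₁ = 4.62×10⁻⁵ T. Loop 2 (z = 0.04515 m): B₂ = 4.62×10⁻⁵ T.
The fields add: B = B₁ + B₂ = 9.23×10⁻⁵ T.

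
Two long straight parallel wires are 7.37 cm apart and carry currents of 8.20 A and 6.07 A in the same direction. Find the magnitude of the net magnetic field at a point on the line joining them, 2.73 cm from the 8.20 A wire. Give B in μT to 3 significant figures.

B ≈ 33.9 μT

Each long wire gives B = μ₀I/(2πd). Distances are d₁ = 0.0273 m and d₂ = 0.0464 m.
B₁ = 6.01×10⁻⁵ T, B₂ = 2.62×10⁻⁵ T.
Between parallel currents the two contributions point in opposite directions, so they subtract. B = |B₁ − B₂| = |6.01×10⁻⁵ − 2.62×10⁻⁵| = 3.39×10⁻⁵ T.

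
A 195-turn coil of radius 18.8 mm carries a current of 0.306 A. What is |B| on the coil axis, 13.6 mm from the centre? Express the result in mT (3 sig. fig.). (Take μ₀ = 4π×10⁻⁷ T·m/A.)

For an N-turn flat coil, B = Nμ₀IR²/[2(R²+z²)^(3/2)] with R = 0.0188 m, z = 0.0136 m.
B = 195 × 5.44×10⁻⁶ T = 1.06×10⁻³ T.

B ≈ 1.06 mT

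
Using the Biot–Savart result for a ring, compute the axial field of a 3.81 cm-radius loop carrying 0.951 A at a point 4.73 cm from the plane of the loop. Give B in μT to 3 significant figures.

B ≈ 3.87 μT

On the axis of a circular loop, B = μ₀IR² / [2(R²+z²)^(3/2)].
R² + z² = (0.0381)² + (0.0473)² = 0.003689 m², and (R²+z²)^(3/2) = 2.24×10⁻⁴ m³.
B = (4π×10⁻⁷ × 0.951 × 0.001452) / (2 × 2.24×10⁻⁴) = 3.87×10⁻⁶ T.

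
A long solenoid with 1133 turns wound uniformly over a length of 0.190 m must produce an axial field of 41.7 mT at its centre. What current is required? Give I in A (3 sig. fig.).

Inside a long solenoid B = μ₀nI with n = 5963 m⁻¹, so I = B/(μ₀n).
I = 4.17×10⁻² / (4π×10⁻⁷ × 5963) = 5.56 A.

I ≈ 5.56 A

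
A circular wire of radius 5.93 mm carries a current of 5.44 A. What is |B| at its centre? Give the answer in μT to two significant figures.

B ≈ 580 μT

At the centre of a circular loop the Biot–Savart law gives B = μ₀I/(2R).
B = (4π×10⁻⁷ × 5.44) / (2 × 0.00593) = 5.76×10⁻⁴ T.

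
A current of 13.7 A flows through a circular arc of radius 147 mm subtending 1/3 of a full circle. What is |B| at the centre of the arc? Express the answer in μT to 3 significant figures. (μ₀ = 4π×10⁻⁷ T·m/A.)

B ≈ 19.5 μT

The Biot–Savart field of a circular arc at its centre is B = μ₀Iφ/(4πR), with φ = 2.094 rad.
B = (4π×10⁻⁷ × 13.7 × 2.094) / (4π × 0.147) = 1.95×10⁻⁵ T.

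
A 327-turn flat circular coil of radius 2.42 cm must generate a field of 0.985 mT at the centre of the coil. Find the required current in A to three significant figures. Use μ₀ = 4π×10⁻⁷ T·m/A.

I ≈ 0.116 A

For an N-turn coil, B = Nμ₀I/(2R) with R = 0.0242 m, so I = 2RB/(Nμ₀) = 2 × 0.0242 × 9.85×10⁻⁴ / (327 × 4π×10⁻⁷) = 0.116 A.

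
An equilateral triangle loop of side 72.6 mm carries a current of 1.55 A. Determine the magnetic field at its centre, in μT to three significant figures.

Each side is a finite straight segment at perpendicular distance d = a/(2 tan(π/3)) = 0.02096 m from the centre, with end-angles ±π/3.
One side contributes B₁ = (μ₀I/4πd)·2 sin(π/3) = 1.28×10⁻⁵ T.
All 3 sides add in the same direction: B = 3 × 1.28×10⁻⁵ = 3.84×10⁻⁵ T.

B ≈ 38.4 μT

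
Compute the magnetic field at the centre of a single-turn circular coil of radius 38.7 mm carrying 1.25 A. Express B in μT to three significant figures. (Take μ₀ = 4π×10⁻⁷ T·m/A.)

B ≈ 20.3 μT

At the centre of a circular loop the Biot–Savart law gives B = μ₀I/(2R).
B = (4π×10⁻⁷ × 1.25) / (2 × 0.0387) = 2.03×10⁻⁵ T.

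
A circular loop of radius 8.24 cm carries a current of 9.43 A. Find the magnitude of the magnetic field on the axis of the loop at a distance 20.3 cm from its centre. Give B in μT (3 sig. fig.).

On the axis of a circular loop, B = μ₀IR² / [2(R²+z²)^(3/2)].
R² + z² = (0.0824)² + (0.203)² = 0.048 m², and (R²+z²)^(3/2) = 1.05×10⁻² m³.
B = (4π×10⁻⁷ × 9.43 × 0.00679) / (2 × 1.05×10⁻²) = 3.83×10⁻⁶ T.

B ≈ 3.83 μT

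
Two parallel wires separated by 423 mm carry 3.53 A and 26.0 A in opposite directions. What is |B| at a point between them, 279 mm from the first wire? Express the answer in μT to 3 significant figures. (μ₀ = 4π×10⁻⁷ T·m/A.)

Each long wire gives B = μ₀I/(2πd). Distances are d₁ = 0.279 m and d₂ = 0.144 m.
B₁ = 2.53×10⁻⁶ T, B₂ = 3.61×10⁻⁵ T.
Between antiparallel currents both contributions point the same way, so they add. B = B₁ + B₂ = 2.53×10⁻⁶ + 3.61×10⁻⁵ = 3.86×10⁻⁵ T.

B ≈ 38.6 μT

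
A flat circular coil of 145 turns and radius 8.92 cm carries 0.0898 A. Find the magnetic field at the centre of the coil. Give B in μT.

For an N-turn flat coil, B = Nμ₀I/(2R) with R = 0.0892 m.
B = 145 × 6.33×10⁻⁷ T = 9.17×10⁻⁵ T.

B ≈ 91.7 μT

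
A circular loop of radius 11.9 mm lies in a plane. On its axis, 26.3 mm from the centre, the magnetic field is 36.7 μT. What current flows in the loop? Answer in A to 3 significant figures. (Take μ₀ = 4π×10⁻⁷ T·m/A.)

I ≈ 9.92 A

On the axis of a loop, B = μ₀IR²/[2(R²+z²)^(3/2)], so I = 2B(R²+z²)^(3/2)/(μ₀R²).
R² + z² = 0.0001416 + 0.0006917 = 0.0008333 m²; raised to 3/2 gives 2.41×10⁻⁵ m³.
I = 2 × 3.67×10⁻⁵ × 2.41×10⁻⁵ / (1.26×10⁻⁶ × 0.0001416) = 9.92 A.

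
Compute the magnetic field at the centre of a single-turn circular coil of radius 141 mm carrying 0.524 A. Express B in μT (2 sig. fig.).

B ≈ 2.3 μT

At the centre of a circular loop the Biot–Savart law gives B = μ₀I/(2R).
B = (4π×10⁻⁷ × 0.524) / (2 × 0.141) = 2.34×10⁻⁶ T.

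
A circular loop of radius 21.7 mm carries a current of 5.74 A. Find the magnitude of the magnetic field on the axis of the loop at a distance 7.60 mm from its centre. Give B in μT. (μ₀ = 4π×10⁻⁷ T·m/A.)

On the axis of a circular loop, B = μ₀IR² / [2(R²+z²)^(3/2)].
R² + z² = (0.0217)² + (0.0076)² = 0.0005286 m², and (R²+z²)^(3/2) = 1.22×10⁻⁵ m³.
B = (4π×10⁻⁷ × 5.74 × 0.0004709) / (2 × 1.22×10⁻⁵) = 1.40×10⁻⁴ T.

B ≈ 140 μT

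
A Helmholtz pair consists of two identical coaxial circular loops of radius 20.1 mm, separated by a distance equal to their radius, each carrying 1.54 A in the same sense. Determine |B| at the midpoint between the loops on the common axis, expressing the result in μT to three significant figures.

B ≈ 68.9 μT

Each loop contributes B = μ₀IR²/[2(R²+z²)^(3/2)] on the axis, with z measured from that loop.
Loop 1 (z = 0.01005 m): B₁ = 3.44×10⁻⁵ T. Loop 2 (z = 0.01005 m): B₂ = 3.44×10⁻⁵ T.
The fields add: B = B₁ + B₂ = 6.89×10⁻⁵ T.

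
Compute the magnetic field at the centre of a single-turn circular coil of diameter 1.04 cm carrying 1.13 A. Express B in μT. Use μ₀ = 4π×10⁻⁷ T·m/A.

B ≈ 137 μT

At the centre of a circular loop the Biot–Savart law gives B = μ₀I/(2R) (so R = 0.0052 m).
B = (4π×10⁻⁷ × 1.13) / (2 × 0.0052) = 1.37×10⁻⁴ T.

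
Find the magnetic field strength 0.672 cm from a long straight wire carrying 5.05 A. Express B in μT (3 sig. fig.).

For an infinitely long straight wire, B = μ₀I/(2πd).
B = (4π×10⁻⁷ × 5.05) / (2π × 0.00672) = 1.50×10⁻⁴ T.

B ≈ 150 μT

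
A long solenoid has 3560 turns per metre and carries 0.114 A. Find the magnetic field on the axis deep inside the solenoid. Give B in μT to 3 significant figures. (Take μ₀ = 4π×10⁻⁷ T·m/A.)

B ≈ 510 μT

Inside a long solenoid, B = μ₀nI with n = 3560 turns/m.
B = 4π×10⁻⁷ × 3560 × 0.114 = 5.10×10⁻⁴ T.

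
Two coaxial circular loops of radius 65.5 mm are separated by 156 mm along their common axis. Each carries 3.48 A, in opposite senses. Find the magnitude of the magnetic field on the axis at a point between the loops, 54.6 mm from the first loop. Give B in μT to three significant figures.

B ≈ 9.80 μT

Each loop contributes B = μ₀IR²/[2(R²+z²)^(3/2)] on the axis, with z measured from that loop.
Loop 1 (z = 0.0546 m): B₁ = 1.51×10⁻⁵ T. Loop 2 (z = 0.1014 m): B₂ = 5.33×10⁻⁶ T.
The fields oppose: B = |B₁ − B₂| = 9.80×10⁻⁶ T.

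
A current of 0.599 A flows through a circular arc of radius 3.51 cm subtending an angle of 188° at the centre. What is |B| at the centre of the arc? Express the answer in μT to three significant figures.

B ≈ 5.60 μT

The Biot–Savart field of a circular arc at its centre is B = μ₀Iφ/(4πR), with φ = 3.281 rad.
B = (4π×10⁻⁷ × 0.599 × 3.281) / (4π × 0.0351) = 5.60×10⁻⁶ T.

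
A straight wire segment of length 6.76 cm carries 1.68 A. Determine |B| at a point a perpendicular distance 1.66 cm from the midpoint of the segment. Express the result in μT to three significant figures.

For a finite straight segment, B = (μ₀I/4πd)(sinθ₁ + sinθ₂), where θ₁, θ₂ are the angles from the perpendicular to each end.
The perpendicular from the point meets the wire at its midpoint, so each end is L/2 = 0.0338 m away along the wire.
sinθ₁ = 0.0338/√(0.0338²+0.0166²) = 0.8976; sinθ₂ = 0.0338/√(0.0338²+0.0166²) = 0.8976.
B = (4π×10⁻⁷ × 1.68) / (4π × 0.0166) × (0.8976 + 0.8976) = 1.82×10⁻⁵ T.

B ≈ 18.2 μT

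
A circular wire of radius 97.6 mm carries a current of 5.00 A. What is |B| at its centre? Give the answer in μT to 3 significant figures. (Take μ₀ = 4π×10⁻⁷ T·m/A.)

B ≈ 32.2 μT

At the centre of a circular loop the Biot–Savart law gives B = μ₀I/(2R).
B = (4π×10⁻⁷ × 5.00) / (2 × 0.0976) = 3.22×10⁻⁵ T.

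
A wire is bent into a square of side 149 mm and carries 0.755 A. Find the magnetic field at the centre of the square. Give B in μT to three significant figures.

Each side is a finite straight segment at perpendicular distance d = a/(2 tan(π/4)) = 0.0745 m from the centre, with end-angles ±π/4.
One side contributes B₁ = (μ₀I/4πd)·2 sin(π/4) = 1.43×10⁻⁶ T.
All 4 sides add in the same direction: B = 4 × 1.43×10⁻⁶ = 5.73×10⁻⁶ T.

B ≈ 5.73 μT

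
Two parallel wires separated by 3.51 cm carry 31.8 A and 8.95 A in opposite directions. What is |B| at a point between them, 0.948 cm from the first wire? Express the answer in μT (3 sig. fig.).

B ≈ 741 μT

Each long wire gives B = μ₀I/(2πd). Distances are d₁ = 0.00948 m and d₂ = 0.02562 m.
B₁ = 6.71×10⁻⁴ T, B₂ = 6.99×10⁻⁵ T.
Between antiparallel currents both contributions point the same way, so they add. B = B₁ + B₂ = 6.71×10⁻⁴ + 6.99×10⁻⁵ = 7.41×10⁻⁴ T.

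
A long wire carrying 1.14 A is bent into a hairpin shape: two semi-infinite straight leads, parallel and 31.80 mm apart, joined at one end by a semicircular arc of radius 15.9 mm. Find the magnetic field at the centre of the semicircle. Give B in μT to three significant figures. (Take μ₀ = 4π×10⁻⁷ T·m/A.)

The semicircular arc contributes B_arc = μ₀I·π/(4πR) = μ₀I/(4R) = 2.25×10⁻⁵ T.
Each semi-infinite lead is at perpendicular distance R = 0.0159 m from the centre, with the perpendicular foot at its near end, so it contributes μ₀I/(4πR); both point the same way, together 1.43×10⁻⁵ T.
Arc and leads all point the same direction: B = 2.25×10⁻⁵ + 1.43×10⁻⁵ = 3.69×10⁻⁵ T.

B ≈ 36.9 μT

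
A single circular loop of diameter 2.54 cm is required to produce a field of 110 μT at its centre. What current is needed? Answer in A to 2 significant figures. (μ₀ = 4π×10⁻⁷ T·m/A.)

I ≈ 2.2 A

At the centre of a circular loop B = μ₀I/(2R), so I = 2RB/μ₀.
With R = 0.0127 m, I = 2 × 0.0127 × 1.10×10⁻⁴ / (4π×10⁻⁷) = 2.22 A.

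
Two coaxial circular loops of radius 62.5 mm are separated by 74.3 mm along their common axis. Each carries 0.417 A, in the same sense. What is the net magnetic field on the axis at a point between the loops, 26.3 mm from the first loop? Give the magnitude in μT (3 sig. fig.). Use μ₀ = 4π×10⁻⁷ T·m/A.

Each loop contributes B = μ₀IR²/[2(R²+z²)^(3/2)] on the axis, with z measured from that loop.
Loop 1 (z = 0.0263 m): B₁ = 3.28×10⁻⁶ T. Loop 2 (z = 0.048 m): B₂ = 2.09×10⁻⁶ T.
The fields add: B = B₁ + B₂ = 5.37×10⁻⁶ T.

B ≈ 5.37 μT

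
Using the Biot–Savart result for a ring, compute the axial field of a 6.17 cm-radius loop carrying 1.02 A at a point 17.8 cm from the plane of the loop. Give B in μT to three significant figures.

B ≈ 0.365 μT

On the axis of a circular loop, B = μ₀IR² / [2(R²+z²)^(3/2)].
R² + z² = (0.0617)² + (0.178)² = 0.03549 m², and (R²+z²)^(3/2) = 6.69×10⁻³ m³.
B = (4π×10⁻⁷ × 1.02 × 0.003807) / (2 × 6.69×10⁻³) = 3.65×10⁻⁷ T.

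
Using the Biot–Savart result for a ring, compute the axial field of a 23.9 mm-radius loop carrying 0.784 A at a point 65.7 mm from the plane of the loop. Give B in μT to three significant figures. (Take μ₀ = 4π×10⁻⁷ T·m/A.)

B ≈ 0.823 μT

On the axis of a circular loop, B = μ₀IR² / [2(R²+z²)^(3/2)].
R² + z² = (0.0239)² + (0.0657)² = 0.004888 m², and (R²+z²)^(3/2) = 3.42×10⁻⁴ m³.
B = (4π×10⁻⁷ × 0.784 × 0.0005712) / (2 × 3.42×10⁻⁴) = 8.23×10⁻⁷ T.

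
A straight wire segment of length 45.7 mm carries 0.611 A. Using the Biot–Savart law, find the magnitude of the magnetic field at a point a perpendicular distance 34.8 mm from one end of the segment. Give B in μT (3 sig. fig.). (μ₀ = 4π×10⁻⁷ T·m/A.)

For a finite straight segment, B = (μ₀I/4πd)(sinθ₁ + sinθ₂), where θ₁, θ₂ are the angles from the perpendicular to each end.
The perpendicular foot is at one end, so the two end-offsets along the wire are 0 and L = 0.0457 m.
sinθ₁ = 0/√(0²+0.0348²) = 0.0000; sinθ₂ = 0.0457/√(0.0457²+0.0348²) = 0.7956.
B = (4π×10⁻⁷ × 0.611) / (4π × 0.0348) × (0.0000 + 0.7956) = 1.40×10⁻⁶ T.

B ≈ 1.40 μT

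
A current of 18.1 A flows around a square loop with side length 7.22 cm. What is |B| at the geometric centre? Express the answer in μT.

Each side is a finite straight segment at perpendicular distance d = a/(2 tan(π/4)) = 0.0361 m from the centre, with end-angles ±π/4.
One side contributes B₁ = (μ₀I/4πd)·2 sin(π/4) = 7.09×10⁻⁵ T.
All 4 sides add in the same direction: B = 4 × 7.09×10⁻⁵ = 2.84×10⁻⁴ T.

B ≈ 284 μT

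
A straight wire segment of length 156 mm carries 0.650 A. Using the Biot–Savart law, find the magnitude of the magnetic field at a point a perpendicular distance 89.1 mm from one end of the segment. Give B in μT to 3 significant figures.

For a finite straight segment, B = (μ₀I/4πd)(sinθ₁ + sinθ₂), where θ₁, θ₂ are the angles from the perpendicular to each end.
The perpendicular foot is at one end, so the two end-offsets along the wire are 0 and L = 0.156 m.
sinθ₁ = 0/√(0²+0.0891²) = 0.0000; sinθ₂ = 0.156/√(0.156²+0.0891²) = 0.8683.
B = (4π×10⁻⁷ × 0.650) / (4π × 0.0891) × (0.0000 + 0.8683) = 6.33×10⁻⁷ T.

B ≈ 0.633 μT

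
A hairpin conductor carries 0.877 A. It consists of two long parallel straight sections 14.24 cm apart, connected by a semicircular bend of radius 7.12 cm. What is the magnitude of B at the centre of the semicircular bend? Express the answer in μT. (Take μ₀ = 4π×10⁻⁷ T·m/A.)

The semicircular arc contributes B_arc = μ₀I·π/(4πR) = μ₀I/(4R) = 3.87×10⁻⁶ T.
Each semi-infinite lead is at perpendicular distance R = 0.0712 m from the centre, with the perpendicular foot at its near end, so it contributes μ₀I/(4πR); both point the same way, together 2.46×10⁻⁶ T.
Arc and leads all point the same direction: B = 3.87×10⁻⁶ + 2.46×10⁻⁶ = 6.33×10⁻⁶ T.

B ≈ 6.33 μT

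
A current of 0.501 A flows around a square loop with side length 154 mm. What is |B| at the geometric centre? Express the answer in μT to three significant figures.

B ≈ 3.68 μT

Each side is a finite straight segment at perpendicular distance d = a/(2 tan(π/4)) = 0.077 m from the centre, with end-angles ±π/4.
One side contributes B₁ = (μ₀I/4πd)·2 sin(π/4) = 9.20×10⁻⁷ T.
All 4 sides add in the same direction: B = 4 × 9.20×10⁻⁷ = 3.68×10⁻⁶ T.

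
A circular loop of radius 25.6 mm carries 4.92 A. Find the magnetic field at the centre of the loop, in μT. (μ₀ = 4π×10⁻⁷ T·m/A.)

B ≈ 121 μT

At the centre of a circular loop the Biot–Savart law gives B = μ₀I/(2R).
B = (4π×10⁻⁷ × 4.92) / (2 × 0.0256) = 1.21×10⁻⁴ T.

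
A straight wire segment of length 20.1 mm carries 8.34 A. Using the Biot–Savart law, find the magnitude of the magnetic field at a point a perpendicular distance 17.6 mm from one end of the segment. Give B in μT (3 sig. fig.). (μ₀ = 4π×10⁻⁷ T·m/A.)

B ≈ 35.7 μT

For a finite straight segment, B = (μ₀I/4πd)(sinθ₁ + sinθ₂), where θ₁, θ₂ are the angles from the perpendicular to each end.
The perpendicular foot is at one end, so the two end-offsets along the wire are 0 and L = 0.0201 m.
sinθ₁ = 0/√(0²+0.0176²) = 0.0000; sinθ₂ = 0.0201/√(0.0201²+0.0176²) = 0.7523.
B = (4π×10⁻⁷ × 8.34) / (4π × 0.0176) × (0.0000 + 0.7523) = 3.57×10⁻⁵ T.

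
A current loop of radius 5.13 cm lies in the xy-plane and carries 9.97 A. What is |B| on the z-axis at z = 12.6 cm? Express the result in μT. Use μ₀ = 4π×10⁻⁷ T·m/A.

On the axis of a circular loop, B = μ₀IR² / [2(R²+z²)^(3/2)].
R² + z² = (0.0513)² + (0.126)² = 0.01851 m², and (R²+z²)^(3/2) = 2.52×10⁻³ m³.
B = (4π×10⁻⁷ × 9.97 × 0.002632) / (2 × 2.52×10⁻³) = 6.55×10⁻⁶ T.

B ≈ 6.55 μT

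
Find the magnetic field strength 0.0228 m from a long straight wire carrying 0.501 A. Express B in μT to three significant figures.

B ≈ 4.39 μT

For an infinitely long straight wire, B = μ₀I/(2πd).
B = (4π×10⁻⁷ × 0.501) / (2π × 0.0228) = 4.39×10⁻⁶ T.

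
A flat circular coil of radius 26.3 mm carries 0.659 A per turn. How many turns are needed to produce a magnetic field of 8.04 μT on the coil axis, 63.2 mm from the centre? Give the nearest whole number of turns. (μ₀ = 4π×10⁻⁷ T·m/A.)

For an N-turn coil, B = Nμ₀IR²/[2(R²+z²)^(3/2)]. A single turn gives B₁ = 8.93×10⁻⁷ T with R = 0.0263 m, z = 0.0632 m.
N = B/B₁ = 8.04×10⁻⁶ / 8.93×10⁻⁷ = 9.00.

N = 9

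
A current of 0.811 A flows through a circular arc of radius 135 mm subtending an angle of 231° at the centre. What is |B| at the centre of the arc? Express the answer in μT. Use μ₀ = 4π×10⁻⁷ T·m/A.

B ≈ 2.42 μT

The Biot–Savart field of a circular arc at its centre is B = μ₀Iφ/(4πR), with φ = 4.032 rad.
B = (4π×10⁻⁷ × 0.811 × 4.032) / (4π × 0.135) = 2.42×10⁻⁶ T.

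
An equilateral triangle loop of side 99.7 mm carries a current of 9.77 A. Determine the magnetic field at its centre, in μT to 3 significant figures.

B ≈ 176 μT

Each side is a finite straight segment at perpendicular distance d = a/(2 tan(π/3)) = 0.02878 m from the centre, with end-angles ±π/3.
One side contributes B₁ = (μ₀I/4πd)·2 sin(π/3) = 5.88×10⁻⁵ T.
All 3 sides add in the same direction: B = 3 × 5.88×10⁻⁵ = 1.76×10⁻⁴ T.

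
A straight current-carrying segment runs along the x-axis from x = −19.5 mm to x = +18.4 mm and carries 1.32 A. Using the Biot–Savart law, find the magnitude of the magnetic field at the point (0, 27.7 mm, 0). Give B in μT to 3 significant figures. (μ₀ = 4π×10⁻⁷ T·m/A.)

For a finite straight segment, B = (μ₀I/4πd)(sinθ₁ + sinθ₂), where θ₁, θ₂ are the angles from the perpendicular to each end.
The perpendicular distance is d = 0.0277 m; the end-offsets along the wire are a = 0.0195 m and b = 0.0184 m.
sinθ₁ = 0.0195/√(0.0195²+0.0277²) = 0.5756; sinθ₂ = 0.0184/√(0.0184²+0.0277²) = 0.5533.
B = (4π×10⁻⁷ × 1.32) / (4π × 0.0277) × (0.5756 + 0.5533) = 5.38×10⁻⁶ T.

B ≈ 5.38 μT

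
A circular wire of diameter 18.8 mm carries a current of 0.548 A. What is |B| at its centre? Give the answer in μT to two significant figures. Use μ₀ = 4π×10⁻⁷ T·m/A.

B ≈ 37 μT

At the centre of a circular loop the Biot–Savart law gives B = μ₀I/(2R) (so R = 0.0094 m).
B = (4π×10⁻⁷ × 0.548) / (2 × 0.0094) = 3.66×10⁻⁵ T.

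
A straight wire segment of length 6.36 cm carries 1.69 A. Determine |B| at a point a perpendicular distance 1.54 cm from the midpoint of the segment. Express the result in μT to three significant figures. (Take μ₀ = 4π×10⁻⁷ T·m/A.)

B ≈ 19.8 μT

For a finite straight segment, B = (μ₀I/4πd)(sinθ₁ + sinθ₂), where θ₁, θ₂ are the angles from the perpendicular to each end.
The perpendicular from the point meets the wire at its midpoint, so each end is L/2 = 0.0318 m away along the wire.
sinθ₁ = 0.0318/√(0.0318²+0.0154²) = 0.9000; sinθ₂ = 0.0318/√(0.0318²+0.0154²) = 0.9000.
B = (4π×10⁻⁷ × 1.69) / (4π × 0.0154) × (0.9000 + 0.9000) = 1.98×10⁻⁵ T.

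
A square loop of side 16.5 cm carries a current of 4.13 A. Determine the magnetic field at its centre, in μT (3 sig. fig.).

Each side is a finite straight segment at perpendicular distance d = a/(2 tan(π/4)) = 0.0825 m from the centre, with end-angles ±π/4.
One side contributes B₁ = (μ₀I/4πd)·2 sin(π/4) = 7.08×10⁻⁶ T.
All 4 sides add in the same direction: B = 4 × 7.08×10⁻⁶ = 2.83×10⁻⁵ T.

B ≈ 28.3 μT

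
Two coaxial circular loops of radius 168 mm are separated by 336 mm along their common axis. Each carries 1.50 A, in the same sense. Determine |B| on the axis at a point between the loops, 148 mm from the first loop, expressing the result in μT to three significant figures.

B ≈ 4.03 μT

Each loop contributes B = μ₀IR²/[2(R²+z²)^(3/2)] on the axis, with z measured from that loop.
Loop 1 (z = 0.148 m): B₁ = 2.37×10⁻⁶ T. Loop 2 (z = 0.188 m): B₂ = 1.66×10⁻⁶ T.
The fields add: B = B₁ + B₂ = 4.03×10⁻⁶ T.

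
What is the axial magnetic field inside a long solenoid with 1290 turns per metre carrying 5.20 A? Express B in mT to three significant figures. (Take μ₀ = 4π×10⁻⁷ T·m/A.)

B ≈ 8.43 mT

Inside a long solenoid, B = μ₀nI with n = 1290 turns/m.
B = 4π×10⁻⁷ × 1290 × 5.20 = 8.43×10⁻³ T.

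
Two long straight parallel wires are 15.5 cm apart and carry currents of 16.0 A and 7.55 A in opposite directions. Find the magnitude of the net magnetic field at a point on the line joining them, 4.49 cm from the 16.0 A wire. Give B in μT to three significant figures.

B ≈ 85.0 μT

Each long wire gives B = μ₀I/(2πd). Distances are d₁ = 0.0449 m and d₂ = 0.1101 m.
B₁ = 7.13×10⁻⁵ T, B₂ = 1.37×10⁻⁵ T.
Between antiparallel currents both contributions point the same way, so they add. B = B₁ + B₂ = 7.13×10⁻⁵ + 1.37×10⁻⁵ = 8.50×10⁻⁵ T.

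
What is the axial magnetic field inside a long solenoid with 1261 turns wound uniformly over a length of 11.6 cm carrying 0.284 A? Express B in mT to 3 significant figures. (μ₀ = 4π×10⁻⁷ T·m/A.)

B ≈ 3.88 mT

Inside a long solenoid, B = μ₀nI with n = 1.087×10⁴ turns/m.
B = 4π×10⁻⁷ × 1.087×10⁴ × 0.284 = 3.88×10⁻³ T.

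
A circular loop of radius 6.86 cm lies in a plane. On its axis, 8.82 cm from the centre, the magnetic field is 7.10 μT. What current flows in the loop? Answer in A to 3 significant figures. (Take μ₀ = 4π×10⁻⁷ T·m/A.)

On the axis of a loop, B = μ₀IR²/[2(R²+z²)^(3/2)], so I = 2B(R²+z²)^(3/2)/(μ₀R²).
R² + z² = 0.004706 + 0.007779 = 0.01249 m²; raised to 3/2 gives 1.40×10⁻³ m³.
I = 2 × 7.10×10⁻⁶ × 1.40×10⁻³ / (1.26×10⁻⁶ × 0.004706) = 3.35 A.

I ≈ 3.35 A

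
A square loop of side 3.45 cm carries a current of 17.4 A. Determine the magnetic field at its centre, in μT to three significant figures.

Each side is a finite straight segment at perpendicular distance d = a/(2 tan(π/4)) = 0.01725 m from the centre, with end-angles ±π/4.
One side contributes B₁ = (μ₀I/4πd)·2 sin(π/4) = 1.43×10⁻⁴ T.
All 4 sides add in the same direction: B = 4 × 1.43×10⁻⁴ = 5.71×10⁻⁴ T.

B ≈ 571 μT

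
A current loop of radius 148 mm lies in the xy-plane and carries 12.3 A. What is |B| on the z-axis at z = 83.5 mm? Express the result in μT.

B ≈ 34.5 μT

On the axis of a circular loop, B = μ₀IR² / [2(R²+z²)^(3/2)].
R² + z² = (0.148)² + (0.0835)² = 0.02888 m², and (R²+z²)^(3/2) = 4.91×10⁻³ m³.
B = (4π×10⁻⁷ × 12.3 × 0.0219) / (2 × 4.91×10⁻³) = 3.45×10⁻⁵ T.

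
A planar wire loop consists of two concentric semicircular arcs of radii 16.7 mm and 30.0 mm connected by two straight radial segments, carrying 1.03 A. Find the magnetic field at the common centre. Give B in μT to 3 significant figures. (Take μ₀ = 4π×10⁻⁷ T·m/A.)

B ≈ 8.59 μT

The radial connectors point toward the centre, so dl × r̂ = 0 and they contribute nothing.
Each semicircle gives μ₀I/(4R): inner arc 1.94×10⁻⁵ T, outer arc 1.08×10⁻⁵ T.
The two arcs carry current in opposite angular senses, so their fields oppose: B = |1.94×10⁻⁵ − 1.08×10⁻⁵| = 8.59×10⁻⁶ T.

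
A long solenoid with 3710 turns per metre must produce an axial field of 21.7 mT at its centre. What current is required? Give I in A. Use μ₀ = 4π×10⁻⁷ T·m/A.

I ≈ 4.65 A

Inside a long solenoid B = μ₀nI with n = 3710 m⁻¹, so I = B/(μ₀n).
I = 2.17×10⁻² / (4π×10⁻⁷ × 3710) = 4.65 A.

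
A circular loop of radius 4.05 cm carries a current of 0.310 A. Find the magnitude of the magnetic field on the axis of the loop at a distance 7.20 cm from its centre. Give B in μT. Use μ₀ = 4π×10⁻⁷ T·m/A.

On the axis of a circular loop, B = μ₀IR² / [2(R²+z²)^(3/2)].
R² + z² = (0.0405)² + (0.072)² = 0.006824 m², and (R²+z²)^(3/2) = 5.64×10⁻⁴ m³.
B = (4π×10⁻⁷ × 0.310 × 0.00164) / (2 × 5.64×10⁻⁴) = 5.67×10⁻⁷ T.

B ≈ 0.567 μT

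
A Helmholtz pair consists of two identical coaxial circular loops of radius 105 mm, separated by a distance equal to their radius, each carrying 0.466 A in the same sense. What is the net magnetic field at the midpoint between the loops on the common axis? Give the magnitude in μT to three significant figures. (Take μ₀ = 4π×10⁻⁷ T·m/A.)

Each loop contributes B = μ₀IR²/[2(R²+z²)^(3/2)] on the axis, with z measured from that loop.
Loop 1 (z = 0.0525 m): B₁ = 2.00×10⁻⁶ T. Loop 2 (z = 0.0525 m): B₂ = 2.00×10⁻⁶ T.
The fields add: B = B₁ + B₂ = 3.99×10⁻⁶ T.

B ≈ 3.99 μT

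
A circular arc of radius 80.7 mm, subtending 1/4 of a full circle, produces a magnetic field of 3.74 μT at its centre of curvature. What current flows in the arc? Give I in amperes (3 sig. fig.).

I ≈ 1.92 A

For a circular arc, B = μ₀Iφ/(4πR) with φ in radians; here φ = 1.571 rad.
So I = 4πRB/(μ₀φ) = 4π × 0.0807 × 3.74×10⁻⁶ / (4π×10⁻⁷ × 1.571) = 1.92 A.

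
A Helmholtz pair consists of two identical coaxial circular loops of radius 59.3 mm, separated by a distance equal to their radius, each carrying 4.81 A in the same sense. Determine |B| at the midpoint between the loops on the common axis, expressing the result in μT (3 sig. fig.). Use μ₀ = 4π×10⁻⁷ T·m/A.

Each loop contributes B = μ₀IR²/[2(R²+z²)^(3/2)] on the axis, with z measured from that loop.
Loop 1 (z = 0.02965 m): B₁ = 3.65×10⁻⁵ T. Loop 2 (z = 0.02965 m): B₂ = 3.65×10⁻⁵ T.
The fields add: B = B₁ + B₂ = 7.29×10⁻⁵ T.

B ≈ 72.9 μT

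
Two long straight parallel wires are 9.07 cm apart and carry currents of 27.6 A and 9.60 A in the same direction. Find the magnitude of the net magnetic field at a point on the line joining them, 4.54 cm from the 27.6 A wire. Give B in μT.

B ≈ 79.2 μT

Each long wire gives B = μ₀I/(2πd). Distances are d₁ = 0.0454 m and d₂ = 0.0453 m.
B₁ = 1.22×10⁻⁴ T, B₂ = 4.24×10⁻⁵ T.
Between parallel currents the two contributions point in opposite directions, so they subtract. B = |B₁ − B₂| = |1.22×10⁻⁴ − 4.24×10⁻⁵| = 7.92×10⁻⁵ T.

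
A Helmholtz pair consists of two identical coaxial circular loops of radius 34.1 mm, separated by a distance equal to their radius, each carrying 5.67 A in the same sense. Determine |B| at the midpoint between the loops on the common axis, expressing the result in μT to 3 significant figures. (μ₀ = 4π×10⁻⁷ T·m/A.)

Each loop contributes B = μ₀IR²/[2(R²+z²)^(3/2)] on the axis, with z measured from that loop.
Loop 1 (z = 0.01705 m): B₁ = 7.48×10⁻⁵ T. Loop 2 (z = 0.01705 m): B₂ = 7.48×10⁻⁵ T.
The fields add: B = B₁ + B₂ = 1.50×10⁻⁴ T.

B ≈ 150 μT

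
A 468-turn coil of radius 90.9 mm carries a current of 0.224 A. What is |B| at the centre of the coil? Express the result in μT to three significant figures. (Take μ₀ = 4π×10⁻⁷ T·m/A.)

B ≈ 725 μT

For an N-turn flat coil, B = Nμ₀I/(2R) with R = 0.0909 m.
B = 468 × 1.55×10⁻⁶ T = 7.25×10⁻⁴ T.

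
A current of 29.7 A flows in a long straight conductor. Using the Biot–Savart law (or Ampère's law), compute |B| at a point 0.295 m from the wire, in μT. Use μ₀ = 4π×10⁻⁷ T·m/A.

B ≈ 20.1 μT

For an infinitely long straight wire, B = μ₀I/(2πd).
B = (4π×10⁻⁷ × 29.7) / (2π × 0.295) = 2.01×10⁻⁵ T.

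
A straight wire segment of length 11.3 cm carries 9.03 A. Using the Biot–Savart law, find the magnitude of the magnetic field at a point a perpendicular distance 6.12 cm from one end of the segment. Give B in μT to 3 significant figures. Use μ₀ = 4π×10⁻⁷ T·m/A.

For a finite straight segment, B = (μ₀I/4πd)(sinθ₁ + sinθ₂), where θ₁, θ₂ are the angles from the perpendicular to each end.
The perpendicular foot is at one end, so the two end-offsets along the wire are 0 and L = 0.113 m.
sinθ₁ = 0/√(0²+0.0612²) = 0.0000; sinθ₂ = 0.113/√(0.113²+0.0612²) = 0.8793.
B = (4π×10⁻⁷ × 9.03) / (4π × 0.0612) × (0.0000 + 0.8793) = 1.30×10⁻⁵ T.

B ≈ 13.0 μT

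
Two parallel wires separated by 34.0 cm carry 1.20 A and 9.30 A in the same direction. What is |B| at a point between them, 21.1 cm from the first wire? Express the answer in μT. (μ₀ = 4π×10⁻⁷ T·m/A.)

Each long wire gives B = μ₀I/(2πd). Distances are d₁ = 0.211 m and d₂ = 0.129 m.
B₁ = 1.14×10⁻⁶ T, B₂ = 1.44×10⁻⁵ T.
Between parallel currents the two contributions point in opposite directions, so they subtract. B = |B₁ − B₂| = |1.14×10⁻⁶ − 1.44×10⁻⁵| = 1.33×10⁻⁵ T.

B ≈ 13.3 μT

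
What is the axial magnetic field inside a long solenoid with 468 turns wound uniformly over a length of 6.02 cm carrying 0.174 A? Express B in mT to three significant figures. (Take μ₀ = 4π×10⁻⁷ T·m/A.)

B ≈ 1.70 mT

Inside a long solenoid, B = μ₀nI with n = 7774 turns/m.
B = 4π×10⁻⁷ × 7774 × 0.174 = 1.70×10⁻³ T.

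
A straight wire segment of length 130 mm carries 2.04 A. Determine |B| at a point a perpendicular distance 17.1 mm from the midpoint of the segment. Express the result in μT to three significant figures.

B ≈ 23.1 μT

For a finite straight segment, B = (μ₀I/4πd)(sinθ₁ + sinθ₂), where θ₁, θ₂ are the angles from the perpendicular to each end.
The perpendicular from the point meets the wire at its midpoint, so each end is L/2 = 0.065 m away along the wire.
sinθ₁ = 0.065/√(0.065²+0.0171²) = 0.9671; sinθ₂ = 0.065/√(0.065²+0.0171²) = 0.9671.
B = (4π×10⁻⁷ × 2.04) / (4π × 0.0171) × (0.9671 + 0.9671) = 2.31×10⁻⁵ T.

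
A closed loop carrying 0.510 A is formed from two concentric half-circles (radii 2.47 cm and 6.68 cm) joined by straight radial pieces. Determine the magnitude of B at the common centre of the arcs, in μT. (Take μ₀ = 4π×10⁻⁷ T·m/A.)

B ≈ 4.09 μT

The radial connectors point toward the centre, so dl × r̂ = 0 and they contribute nothing.
Each semicircle gives μ₀I/(4R): inner arc 6.49×10⁻⁶ T, outer arc 2.40×10⁻⁶ T.
The two arcs carry current in opposite angular senses, so their fields oppose: B = |6.49×10⁻⁶ − 2.40×10⁻⁶| = 4.09×10⁻⁶ T.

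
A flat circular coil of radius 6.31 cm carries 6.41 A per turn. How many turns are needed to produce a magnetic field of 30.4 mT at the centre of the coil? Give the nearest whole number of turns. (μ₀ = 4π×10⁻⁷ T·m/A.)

For an N-turn coil, B = Nμ₀I/(2R). A single turn gives B₁ = 6.38×10⁻⁵ T with R = 0.0631 m.
N = B/B₁ = 3.04×10⁻² / 6.38×10⁻⁵ = 476.28.

N = 476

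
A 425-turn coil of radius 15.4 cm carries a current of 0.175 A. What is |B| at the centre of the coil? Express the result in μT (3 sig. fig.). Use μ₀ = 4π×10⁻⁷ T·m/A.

B ≈ 303 μT

For an N-turn flat coil, B = Nμ₀I/(2R) with R = 0.154 m.
B = 425 × 7.14×10⁻⁷ T = 3.03×10⁻⁴ T.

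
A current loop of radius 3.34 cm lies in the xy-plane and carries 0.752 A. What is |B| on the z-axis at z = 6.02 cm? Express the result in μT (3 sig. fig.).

B ≈ 1.62 μT

On the axis of a circular loop, B = μ₀IR² / [2(R²+z²)^(3/2)].
R² + z² = (0.0334)² + (0.0602)² = 0.00474 m², and (R²+z²)^(3/2) = 3.26×10⁻⁴ m³.
B = (4π×10⁻⁷ × 0.752 × 0.001116) / (2 × 3.26×10⁻⁴) = 1.62×10⁻⁶ T.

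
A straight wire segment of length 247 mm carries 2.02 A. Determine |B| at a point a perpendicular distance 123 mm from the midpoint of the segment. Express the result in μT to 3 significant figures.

B ≈ 2.33 μT

For a finite straight segment, B = (μ₀I/4πd)(sinθ₁ + sinθ₂), where θ₁, θ₂ are the angles from the perpendicular to each end.
The perpendicular from the point meets the wire at its midpoint, so each end is L/2 = 0.1235 m away along the wire.
sinθ₁ = 0.1235/√(0.1235²+0.123²) = 0.7085; sinθ₂ = 0.1235/√(0.1235²+0.123²) = 0.7085.
B = (4π×10⁻⁷ × 2.02) / (4π × 0.123) × (0.7085 + 0.7085) = 2.33×10⁻⁶ T.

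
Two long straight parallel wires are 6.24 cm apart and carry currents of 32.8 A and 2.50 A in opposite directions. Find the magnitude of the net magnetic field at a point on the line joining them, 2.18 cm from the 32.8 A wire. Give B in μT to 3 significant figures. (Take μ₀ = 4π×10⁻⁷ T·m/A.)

Each long wire gives B = μ₀I/(2πd). Distances are d₁ = 0.0218 m and d₂ = 0.0406 m.
B₁ = 3.01×10⁻⁴ T, B₂ = 1.23×10⁻⁵ T.
Between antiparallel currents both contributions point the same way, so they add. B = B₁ + B₂ = 3.01×10⁻⁴ + 1.23×10⁻⁵ = 3.13×10⁻⁴ T.

B ≈ 313 μT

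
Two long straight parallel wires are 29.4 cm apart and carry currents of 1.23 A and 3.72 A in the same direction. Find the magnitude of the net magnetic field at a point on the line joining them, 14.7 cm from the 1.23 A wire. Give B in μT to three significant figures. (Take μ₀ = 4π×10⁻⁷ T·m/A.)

B ≈ 3.39 μT

Each long wire gives B = μ₀I/(2πd). Distances are d₁ = 0.147 m and d₂ = 0.147 m.
B₁ = 1.67×10⁻⁶ T, B₂ = 5.06×10⁻⁶ T.
Between parallel currents the two contributions point in opposite directions, so they subtract. B = |B₁ − B₂| = |1.67×10⁻⁶ − 5.06×10⁻⁶| = 3.39×10⁻⁶ T.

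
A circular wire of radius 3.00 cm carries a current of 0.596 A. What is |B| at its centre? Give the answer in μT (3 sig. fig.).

At the centre of a circular loop the Biot–Savart law gives B = μ₀I/(2R).
B = (4π×10⁻⁷ × 0.596) / (2 × 0.03) = 1.25×10⁻⁵ T.

B ≈ 12.5 μT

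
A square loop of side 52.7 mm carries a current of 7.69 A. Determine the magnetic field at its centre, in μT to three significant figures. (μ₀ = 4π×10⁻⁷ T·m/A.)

Each side is a finite straight segment at perpendicular distance d = a/(2 tan(π/4)) = 0.02635 m from the centre, with end-angles ±π/4.
One side contributes B₁ = (μ₀I/4πd)·2 sin(π/4) = 4.13×10⁻⁵ T.
All 4 sides add in the same direction: B = 4 × 4.13×10⁻⁵ = 1.65×10⁻⁴ T.

B ≈ 165 μT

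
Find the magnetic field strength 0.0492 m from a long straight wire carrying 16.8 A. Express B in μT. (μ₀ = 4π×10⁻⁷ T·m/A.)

B ≈ 68.3 μT

For an infinitely long straight wire, B = μ₀I/(2πd).
B = (4π×10⁻⁷ × 16.8) / (2π × 0.0492) = 6.83×10⁻⁵ T.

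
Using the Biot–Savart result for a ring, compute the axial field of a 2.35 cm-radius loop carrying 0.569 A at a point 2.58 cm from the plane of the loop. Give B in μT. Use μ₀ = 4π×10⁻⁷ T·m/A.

On the axis of a circular loop, B = μ₀IR² / [2(R²+z²)^(3/2)].
R² + z² = (0.0235)² + (0.0258)² = 0.001218 m², and (R²+z²)^(3/2) = 4.25×10⁻⁵ m³.
B = (4π×10⁻⁷ × 0.569 × 0.0005523) / (2 × 4.25×10⁻⁵) = 4.65×10⁻⁶ T.

B ≈ 4.65 μT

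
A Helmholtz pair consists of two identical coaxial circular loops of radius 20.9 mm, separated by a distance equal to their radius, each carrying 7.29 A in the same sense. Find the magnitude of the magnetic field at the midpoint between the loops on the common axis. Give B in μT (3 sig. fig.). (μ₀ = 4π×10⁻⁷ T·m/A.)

Each loop contributes B = μ₀IR²/[2(R²+z²)^(3/2)] on the axis, with z measured from that loop.
Loop 1 (z = 0.01045 m): B₁ = 1.57×10⁻⁴ T. Loop 2 (z = 0.01045 m): B₂ = 1.57×10⁻⁴ T.
The fields add: B = B₁ + B₂ = 3.14×10⁻⁴ T.

B ≈ 314 μT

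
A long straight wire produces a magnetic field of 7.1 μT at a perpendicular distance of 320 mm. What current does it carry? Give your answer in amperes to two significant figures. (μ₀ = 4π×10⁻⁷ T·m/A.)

For a long straight wire B = μ₀I/(2πd), so I = 2πdB/μ₀.
I = 2π × 0.32 × 7.10×10⁻⁶ / (4π×10⁻⁷) = 11.4 A.

I ≈ 11 A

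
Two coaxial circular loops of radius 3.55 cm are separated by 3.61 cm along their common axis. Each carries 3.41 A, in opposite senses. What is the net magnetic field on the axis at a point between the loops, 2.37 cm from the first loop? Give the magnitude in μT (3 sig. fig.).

B ≈ 16.1 μT

Each loop contributes B = μ₀IR²/[2(R²+z²)^(3/2)] on the axis, with z measured from that loop.
Loop 1 (z = 0.0237 m): B₁ = 3.47×10⁻⁵ T. Loop 2 (z = 0.0124 m): B₂ = 5.08×10⁻⁵ T.
The fields oppose: B = |B₁ − B₂| = 1.61×10⁻⁵ T.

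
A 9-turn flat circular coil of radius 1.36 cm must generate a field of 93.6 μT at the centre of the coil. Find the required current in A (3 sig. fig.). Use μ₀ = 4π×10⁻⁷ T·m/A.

For an N-turn coil, B = Nμ₀I/(2R) with R = 0.0136 m, so I = 2RB/(Nμ₀) = 2 × 0.0136 × 9.36×10⁻⁵ / (9 × 4π×10⁻⁷) = 0.225 A.

I ≈ 0.225 A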